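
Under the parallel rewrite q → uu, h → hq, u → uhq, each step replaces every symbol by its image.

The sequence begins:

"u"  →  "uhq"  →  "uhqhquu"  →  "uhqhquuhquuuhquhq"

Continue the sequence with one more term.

uhqhquuhquuuhquhqhquuuhquhquhqhquuuhqhquu

Applying the rule to each of the 17 symbols of uhqhquuhquuuhquhq gives the pieces uhq hq uu hq uu uhq uhq hq uu uhq uhq uhq hq uu uhq hq uu, which concatenate to the answer.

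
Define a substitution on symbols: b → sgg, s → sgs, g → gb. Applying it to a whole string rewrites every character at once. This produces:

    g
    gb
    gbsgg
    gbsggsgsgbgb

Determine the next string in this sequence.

gbsggsgsgbgbsgsgbsgsgbsgggbsgg

Rewriting each symbol of gbsggsgsgbgb: g→gb, b→sgg, s→sgs, g→gb, g→gb, s→sgs, g→gb, s→sgs, g→gb, b→sgg, g→gb, b→sgg, which concatenates to gb sgg sgs gb gb sgs gb sgs gb sgg gb sgg.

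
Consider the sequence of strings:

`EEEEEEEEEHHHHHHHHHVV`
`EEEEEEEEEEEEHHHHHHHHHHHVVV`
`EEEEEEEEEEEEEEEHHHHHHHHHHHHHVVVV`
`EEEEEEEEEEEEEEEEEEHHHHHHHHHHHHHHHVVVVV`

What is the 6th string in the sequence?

Term n consists of 3n E's, followed by 2n+3 H's, followed by n-1 V's, where the shown terms are n = 3, 4, 5, 6.
At n = 8 the blocks have lengths 24, 19, 7.

EEEEEEEEEEEEEEEEEEEEEEEEHHHHHHHHHHHHHHHHHHHVVVVVVV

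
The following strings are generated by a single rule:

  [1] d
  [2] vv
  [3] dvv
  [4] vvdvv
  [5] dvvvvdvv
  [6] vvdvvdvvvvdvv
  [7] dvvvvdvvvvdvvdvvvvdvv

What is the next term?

vvdvvdvvvvdvvdvvvvdvvvvdvvdvvvvdvv

Each term (from the third on) is the two preceding terms concatenated in order: term 3 = d·vv = dvv.
The next term joins vvdvvdvvvvdvv and dvvvvdvvvvdvvdvvvvdvv.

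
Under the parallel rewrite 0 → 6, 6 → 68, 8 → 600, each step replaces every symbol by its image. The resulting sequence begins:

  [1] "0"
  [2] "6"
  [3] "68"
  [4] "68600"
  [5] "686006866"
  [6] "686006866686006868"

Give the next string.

6860068666860068686860068666860068600

Replace each of the 18 characters of 686006866686006868 in place — 68 600 68 6 6 68 600 68 68 68 600 68 6 6 68 600 68 600 — and concatenate.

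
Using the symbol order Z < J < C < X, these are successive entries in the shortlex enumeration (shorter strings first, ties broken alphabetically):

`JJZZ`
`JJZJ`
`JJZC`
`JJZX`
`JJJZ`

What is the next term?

The successor of JJJZ increments the rightmost position that isn't already X and resets every position after it to Z.

JJJJ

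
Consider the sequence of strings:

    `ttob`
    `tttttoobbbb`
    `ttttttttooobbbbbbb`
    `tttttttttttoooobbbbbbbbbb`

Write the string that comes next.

ttttttttttttttooooobbbbbbbbbbbbb

The n-th term is 3n-1 t's then n o's then 3n-2 b's (n = 1, 2, …).
Setting n = 5 gives 14, 5, 13 characters in each block.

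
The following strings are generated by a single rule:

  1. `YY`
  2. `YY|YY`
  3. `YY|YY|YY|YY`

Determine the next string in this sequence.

YY|YY|YY|YY|YY|YY|YY|YY

s(k+1) = s(k)·|·s(k) — each term doubles the last with '|' between the halves.
So the next term is two copies of YY|YY|YY|YY with '|' between the halves.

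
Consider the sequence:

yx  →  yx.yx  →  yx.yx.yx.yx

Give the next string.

s(k+1) = s(k)·.·s(k) — each term doubles the last with '.' between the halves.
Doubling yx.yx.yx.yx with '.' between the halves:

yx.yx.yx.yx.yx.yx.yx.yx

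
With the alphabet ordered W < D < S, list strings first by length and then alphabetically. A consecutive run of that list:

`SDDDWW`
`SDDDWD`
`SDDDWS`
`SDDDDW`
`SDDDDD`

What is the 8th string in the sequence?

SDDDSD

Continuing the enumeration 3 steps past SDDDDD: SDDDDD → SDDDDS → SDDDSW → (answer).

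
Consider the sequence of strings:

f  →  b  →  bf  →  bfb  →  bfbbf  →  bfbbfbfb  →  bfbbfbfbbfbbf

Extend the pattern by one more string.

Each term (from the third on) is the previous term followed by the one before it: term 3 = b·f = bf.
Continuing: bfbbfbfbbfbbf · bfbbfbfb gives term 8.

bfbbfbfbbfbbfbfbbfbfb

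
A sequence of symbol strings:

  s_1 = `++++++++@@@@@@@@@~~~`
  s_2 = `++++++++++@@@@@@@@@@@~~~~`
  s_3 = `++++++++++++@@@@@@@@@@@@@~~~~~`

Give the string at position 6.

++++++++++++++++++@@@@@@@@@@@@@@@@@@@~~~~~~~~

Each string has the form +^{2n+2} @^{2n+3} ~^{n}, where the shown terms are n = 3, 4, 5.
For term 6, n = 8, so the run lengths are 18, 19, 8.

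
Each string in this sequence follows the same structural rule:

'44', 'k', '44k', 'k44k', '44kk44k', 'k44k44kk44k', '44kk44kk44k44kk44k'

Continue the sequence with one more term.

This is a Fibonacci-style word recurrence s(k) = s(k−2)·s(k−1): e.g. 44·k = 44k.
The next term joins k44k44kk44k and 44kk44kk44k44kk44k.

k44k44kk44k44kk44kk44k44kk44k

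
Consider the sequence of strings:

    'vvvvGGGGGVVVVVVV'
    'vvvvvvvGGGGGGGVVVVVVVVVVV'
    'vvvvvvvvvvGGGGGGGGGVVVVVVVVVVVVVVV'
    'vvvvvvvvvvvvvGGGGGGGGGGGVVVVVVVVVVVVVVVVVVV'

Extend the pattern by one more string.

Reading off run lengths: v runs 4, 7, 10, 13; G runs 5, 7, 9, 11; V runs 7, 11, 15, 19 — each is linear in n, where the shown terms are n = 2, 3, 4, 5.
Setting n = 6 gives 16, 13, 23 characters in each block.

vvvvvvvvvvvvvvvvGGGGGGGGGGGGGVVVVVVVVVVVVVVVVVVVVVVV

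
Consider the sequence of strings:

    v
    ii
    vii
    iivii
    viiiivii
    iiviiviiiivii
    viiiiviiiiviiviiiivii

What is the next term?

iiviiviiiiviiviiiiviiiiviiviiiivii

From term 3 onward, concatenate the second-to-last term with the last: v·ii = vii, ii·vii = iivii, …
The next term joins iiviiviiiivii and viiiiviiiiviiviiiivii.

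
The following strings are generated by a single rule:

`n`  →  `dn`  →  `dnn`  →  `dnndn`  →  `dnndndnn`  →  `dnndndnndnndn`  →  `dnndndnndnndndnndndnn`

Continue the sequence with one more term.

dnndndnndnndndnndndnndnndndnndnndn

Each term (from the third on) is the previous term followed by the one before it: term 3 = dn·n = dnn.
So term 8 is dnndndnndnndndnndndnn·dnndndnndnndn.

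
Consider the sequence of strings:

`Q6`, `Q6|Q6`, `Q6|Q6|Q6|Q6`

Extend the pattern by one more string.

Q6|Q6|Q6|Q6|Q6|Q6|Q6|Q6

Every step duplicates the string with '|' between the halves.
One more doubling of Q6|Q6|Q6|Q6 gives the answer.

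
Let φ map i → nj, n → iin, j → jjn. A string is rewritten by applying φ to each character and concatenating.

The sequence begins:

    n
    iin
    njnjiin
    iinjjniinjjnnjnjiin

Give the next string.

Rewriting the 19 symbols of iinjjniinjjnnjnjiin one by one yields nj nj iin jjn jjn iin nj nj iin jjn jjn iin iin jjn iin jjn nj nj iin; concatenated:

njnjiinjjnjjniinnjnjiinjjnjjniiniinjjniinjjnnjnjiin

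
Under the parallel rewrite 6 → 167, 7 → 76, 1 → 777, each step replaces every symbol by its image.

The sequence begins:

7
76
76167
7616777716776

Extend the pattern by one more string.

76167777167767676767771677676167

φ(7616777716776) expands symbol-by-symbol to 76 167 777 167 76 76 76 76 777 167 76 76 167; joining the 13 pieces gives the next term.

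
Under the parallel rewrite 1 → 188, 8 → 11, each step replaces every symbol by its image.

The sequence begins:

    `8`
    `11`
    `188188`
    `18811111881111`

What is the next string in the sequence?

18811111881881881881881111188188188188

Replace each of the 14 characters of 18811111881111 in place — 188 11 11 188 188 188 188 188 11 11 188 188 188 188 — and concatenate.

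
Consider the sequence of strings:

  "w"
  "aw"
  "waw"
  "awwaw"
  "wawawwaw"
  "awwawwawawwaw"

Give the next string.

wawawwawawwawwawawwaw

Each term (from the third on) is the two preceding terms concatenated in order: term 3 = w·aw = waw.
Continuing: wawawwaw · awwawwawawwaw gives term 7.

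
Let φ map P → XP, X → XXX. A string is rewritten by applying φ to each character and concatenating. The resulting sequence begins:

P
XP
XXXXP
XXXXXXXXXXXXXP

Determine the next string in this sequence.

Replace each of the 14 characters of XXXXXXXXXXXXXP in place — XXX XXX XXX XXX XXX XXX XXX XXX XXX XXX XXX XXX XXX XP — and concatenate.

XXXXXXXXXXXXXXXXXXXXXXXXXXXXXXXXXXXXXXXXP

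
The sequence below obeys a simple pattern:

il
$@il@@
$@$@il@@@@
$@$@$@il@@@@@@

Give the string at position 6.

Every step adds $@ to the front and @@ to the end of the previous string.
From $@$@$@il@@@@@@, 2 further steps: $@$@$@il@@@@@@ → $@$@$@$@il@@@@@@@@ → (answer).

$@$@$@$@$@il@@@@@@@@@@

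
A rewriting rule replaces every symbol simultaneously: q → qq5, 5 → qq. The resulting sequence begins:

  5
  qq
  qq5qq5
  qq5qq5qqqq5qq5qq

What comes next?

qq5qq5qqqq5qq5qqqq5qq5qq5qq5qqqq5qq5qqqq5qq5

Applying the rule to each of the 16 symbols of qq5qq5qqqq5qq5qq gives the pieces qq5 qq5 qq qq5 qq5 qq qq5 qq5 qq5 qq5 qq qq5 qq5 qq qq5 qq5, which concatenate to the answer.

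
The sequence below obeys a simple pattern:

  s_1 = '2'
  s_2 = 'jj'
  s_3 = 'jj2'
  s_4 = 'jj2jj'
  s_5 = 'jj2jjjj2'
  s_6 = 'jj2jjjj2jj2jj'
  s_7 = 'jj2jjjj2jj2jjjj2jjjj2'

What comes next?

jj2jjjj2jj2jjjj2jjjj2jj2jjjj2jj2jj

From term 3 onward, concatenate the last term with the second-to-last: jj·2 = jj2, jj2·jj = jj2jj, …
Continuing: jj2jjjj2jj2jjjj2jjjj2 · jj2jjjj2jj2jj gives term 8.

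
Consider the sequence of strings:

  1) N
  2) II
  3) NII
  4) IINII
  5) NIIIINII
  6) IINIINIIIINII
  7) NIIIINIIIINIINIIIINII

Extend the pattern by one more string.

This is a Fibonacci-style word recurrence s(k) = s(k−2)·s(k−1): e.g. N·II = NII.
Continuing: IINIINIIIINII · NIIIINIIIINIINIIIINII gives term 8.

IINIINIIIINIINIIIINIIIINIINIIIINII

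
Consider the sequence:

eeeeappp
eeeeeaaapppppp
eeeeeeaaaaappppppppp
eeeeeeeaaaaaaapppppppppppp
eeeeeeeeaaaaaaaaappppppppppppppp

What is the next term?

eeeeeeeeeaaaaaaaaaaapppppppppppppppppp

Term n consists of n+3 e's, followed by 2n-1 a's, followed by 3n p's (n = 1, 2, …).
At n = 6 the blocks have lengths 9, 11, 18.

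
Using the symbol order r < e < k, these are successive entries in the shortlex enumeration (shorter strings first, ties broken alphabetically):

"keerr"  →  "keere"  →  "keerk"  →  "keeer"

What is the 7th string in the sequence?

keekr

Advancing 3 positions from keeer through keeer → keeee → keeek reaches term 7.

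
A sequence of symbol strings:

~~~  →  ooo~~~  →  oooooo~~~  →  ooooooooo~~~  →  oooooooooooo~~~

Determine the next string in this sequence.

ooooooooooooooo~~~

Every step adds ooo at the front: s(k+1) = ooo·s(k).
So the next term is ooo·oooooooooooo~~~.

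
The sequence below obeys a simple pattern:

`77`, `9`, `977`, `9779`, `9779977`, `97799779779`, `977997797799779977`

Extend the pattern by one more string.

97799779779977997797799779779

This is a Fibonacci-style word recurrence s(k) = s(k−1)·s(k−2): e.g. 9·77 = 977.
The next term joins 977997797799779977 and 97799779779.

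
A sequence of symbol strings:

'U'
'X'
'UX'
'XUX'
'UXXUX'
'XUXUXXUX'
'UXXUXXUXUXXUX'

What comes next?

This is a Fibonacci-style word recurrence s(k) = s(k−2)·s(k−1): e.g. U·X = UX.
The next term joins XUXUXXUX and UXXUXXUXUXXUX.

XUXUXXUXUXXUXXUXUXXUX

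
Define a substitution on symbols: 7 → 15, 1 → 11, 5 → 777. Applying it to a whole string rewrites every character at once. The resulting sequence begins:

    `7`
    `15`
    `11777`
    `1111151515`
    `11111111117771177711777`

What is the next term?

Rewriting the 23 symbols of 11111111117771177711777 one by one yields 11 11 11 11 11 11 11 11 11 11 15 15 15 11 11 15 15 15 11 11 15 15 15; concatenated:

1111111111111111111115151511111515151111151515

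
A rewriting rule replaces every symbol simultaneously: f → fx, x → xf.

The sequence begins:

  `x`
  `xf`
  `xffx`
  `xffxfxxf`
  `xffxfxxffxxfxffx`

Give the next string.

φ(xffxfxxffxxfxffx) expands symbol-by-symbol to xf fx fx xf fx xf xf fx fx xf xf fx xf fx fx xf; joining the 16 pieces gives the next term.

xffxfxxffxxfxffxfxxfxffxxffxfxxf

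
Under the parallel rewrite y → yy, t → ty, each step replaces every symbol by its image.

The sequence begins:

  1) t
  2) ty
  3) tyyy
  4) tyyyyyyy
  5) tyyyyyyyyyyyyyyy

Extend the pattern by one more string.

Rewriting the 16 symbols of tyyyyyyyyyyyyyyy one by one yields ty yy yy yy yy yy yy yy yy yy yy yy yy yy yy yy; concatenated:

tyyyyyyyyyyyyyyyyyyyyyyyyyyyyyyy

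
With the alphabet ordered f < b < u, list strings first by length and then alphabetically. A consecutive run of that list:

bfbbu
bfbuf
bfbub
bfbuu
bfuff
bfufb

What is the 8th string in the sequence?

bfubf

Stepping forward 2 times from bfufb: bfufb → bfufu, then the target.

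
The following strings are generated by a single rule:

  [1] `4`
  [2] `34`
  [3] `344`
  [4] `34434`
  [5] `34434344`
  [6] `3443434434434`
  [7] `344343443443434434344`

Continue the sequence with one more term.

This is a Fibonacci-style word recurrence s(k) = s(k−1)·s(k−2): e.g. 34·4 = 344.
Continuing: 344343443443434434344 · 3443434434434 gives term 8.

3443434434434344343443443434434434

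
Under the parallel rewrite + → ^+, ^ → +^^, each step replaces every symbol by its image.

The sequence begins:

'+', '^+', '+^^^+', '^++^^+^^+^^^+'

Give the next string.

Rewriting the 13 symbols of ^++^^+^^+^^^+ one by one yields +^^ ^+ ^+ +^^ +^^ ^+ +^^ +^^ ^+ +^^ +^^ +^^ ^+; concatenated:

+^^^+^++^^+^^^++^^+^^^++^^+^^+^^^+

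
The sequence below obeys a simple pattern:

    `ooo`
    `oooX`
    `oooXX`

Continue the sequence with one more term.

oooXXX

Every step adds X to the end: s(k+1) = s(k)·X.
One more step from oooXX gives the answer.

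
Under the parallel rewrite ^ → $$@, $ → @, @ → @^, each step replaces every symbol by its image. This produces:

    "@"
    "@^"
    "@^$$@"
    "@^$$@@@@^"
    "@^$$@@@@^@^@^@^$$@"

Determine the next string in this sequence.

@^$$@@@@^@^@^@^$$@@^$$@@^$$@@^$$@@@@^

Applying the rule to each of the 18 symbols of @^$$@@@@^@^@^@^$$@ gives the pieces @^ $$@ @ @ @^ @^ @^ @^ $$@ @^ $$@ @^ $$@ @^ $$@ @ @ @^, which concatenate to the answer.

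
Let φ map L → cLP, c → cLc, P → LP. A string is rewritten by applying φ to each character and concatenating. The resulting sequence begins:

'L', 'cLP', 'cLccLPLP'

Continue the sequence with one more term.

Rewriting each symbol of cLccLPLP: c→cLc, L→cLP, c→cLc, c→cLc, L→cLP, P→LP, L→cLP, P→LP, which concatenates to cLc cLP cLc cLc cLP LP cLP LP.

cLccLPcLccLccLPLPcLPLP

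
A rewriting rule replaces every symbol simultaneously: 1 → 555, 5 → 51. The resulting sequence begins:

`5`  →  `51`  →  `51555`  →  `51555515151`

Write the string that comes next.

51555515151515555155551555

Expanding 51555515151: 5→51, 1→555, 5→51, 5→51, 5→51, 5→51, 1→555, 5→51, 1→555, 5→51, 1→555. Concatenated: 51 555 51 51 51 51 555 51 555 51 555.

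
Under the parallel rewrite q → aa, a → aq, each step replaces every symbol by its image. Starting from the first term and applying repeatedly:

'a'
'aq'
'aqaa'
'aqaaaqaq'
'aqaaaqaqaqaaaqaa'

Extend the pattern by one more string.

φ(aqaaaqaqaqaaaqaa) expands symbol-by-symbol to aq aa aq aq aq aa aq aa aq aa aq aq aq aa aq aq; joining the 16 pieces gives the next term.

aqaaaqaqaqaaaqaaaqaaaqaqaqaaaqaq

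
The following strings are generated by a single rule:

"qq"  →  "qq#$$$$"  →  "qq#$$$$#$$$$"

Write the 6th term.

qq#$$$$#$$$$#$$$$#$$$$#$$$$

Every step adds #$$$$ to the end: s(k+1) = s(k)·#$$$$.
From qq#$$$$#$$$$, 3 further steps: qq#$$$$#$$$$ → qq#$$$$#$$$$#$$$$ → qq#$$$$#$$$$#$$$$#$$$$ → (answer).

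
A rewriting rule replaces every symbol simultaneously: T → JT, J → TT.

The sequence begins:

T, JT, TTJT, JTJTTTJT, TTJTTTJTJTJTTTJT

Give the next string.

JTJTTTJTJTJTTTJTTTJTTTJTJTJTTTJT

Replace each of the 16 characters of TTJTTTJTJTJTTTJT in place — JT JT TT JT JT JT TT JT TT JT TT JT JT JT TT JT — and concatenate.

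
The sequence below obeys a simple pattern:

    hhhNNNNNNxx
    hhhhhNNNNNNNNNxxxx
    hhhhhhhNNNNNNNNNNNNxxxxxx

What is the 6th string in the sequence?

The n-th term is 2n+1 h's then 3n+3 N's then 2n x's (n = 1, 2, …).
For term 6, n = 6, so the run lengths are 13, 21, 12.

hhhhhhhhhhhhhNNNNNNNNNNNNNNNNNNNNNxxxxxxxxxxxx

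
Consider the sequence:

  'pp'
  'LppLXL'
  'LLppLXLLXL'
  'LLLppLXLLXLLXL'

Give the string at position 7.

LLLLLLppLXLLXLLXLLXLLXLLXL

s(k+1) = L·s(k)·LXL, so each term gains L as a prefix and LXL as a suffix.
From LLLppLXLLXLLXL, 3 further steps: LLLppLXLLXLLXL → LLLLppLXLLXLLXLLXL → LLLLLppLXLLXLLXLLXLLXL → (answer).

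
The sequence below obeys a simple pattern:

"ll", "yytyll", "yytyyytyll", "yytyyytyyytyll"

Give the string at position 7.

Every step adds yyty at the front: s(k+1) = yyty·s(k).
From yytyyytyyytyll, 3 further steps: yytyyytyyytyll → yytyyytyyytyyytyll → yytyyytyyytyyytyyytyll → (answer).

yytyyytyyytyyytyyytyyytyll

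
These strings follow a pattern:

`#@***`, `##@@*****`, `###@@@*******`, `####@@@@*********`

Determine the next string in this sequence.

The n-th term is n #'s then n @'s then 2n+1 *'s (n = 1, 2, …).
For the next term, n = 5, so the run lengths are 5, 5, 11.

#####@@@@@***********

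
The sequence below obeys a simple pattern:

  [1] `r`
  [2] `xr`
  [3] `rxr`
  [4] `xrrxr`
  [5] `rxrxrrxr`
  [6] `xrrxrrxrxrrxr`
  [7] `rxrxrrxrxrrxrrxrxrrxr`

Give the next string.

This is a Fibonacci-style word recurrence s(k) = s(k−2)·s(k−1): e.g. r·xr = rxr.
Continuing: xrrxrrxrxrrxr · rxrxrrxrxrrxrrxrxrrxr gives term 8.

xrrxrrxrxrrxrrxrxrrxrxrrxrrxrxrrxr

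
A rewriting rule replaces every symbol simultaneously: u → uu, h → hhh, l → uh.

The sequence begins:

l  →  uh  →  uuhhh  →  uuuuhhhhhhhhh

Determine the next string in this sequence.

φ(uuuuhhhhhhhhh) expands symbol-by-symbol to uu uu uu uu hhh hhh hhh hhh hhh hhh hhh hhh hhh; joining the 13 pieces gives the next term.

uuuuuuuuhhhhhhhhhhhhhhhhhhhhhhhhhhh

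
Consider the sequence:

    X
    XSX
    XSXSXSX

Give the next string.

Every step duplicates the string with 'S' between the halves.
So the next term is two copies of XSXSXSX with 'S' between the halves.

XSXSXSXSXSXSXSX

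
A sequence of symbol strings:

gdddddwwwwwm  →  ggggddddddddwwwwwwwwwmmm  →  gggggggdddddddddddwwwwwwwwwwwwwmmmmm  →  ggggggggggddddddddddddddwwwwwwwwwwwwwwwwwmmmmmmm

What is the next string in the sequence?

Each string has the form g^{3n-2} d^{3n+2} w^{4n+1} m^{2n-1} (n = 1, 2, …).
At n = 5 the blocks have lengths 13, 17, 21, 9.

gggggggggggggdddddddddddddddddwwwwwwwwwwwwwwwwwwwwwmmmmmmmmm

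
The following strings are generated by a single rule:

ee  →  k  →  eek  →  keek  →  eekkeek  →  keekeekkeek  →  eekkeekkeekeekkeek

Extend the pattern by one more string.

Each term (from the third on) is the two preceding terms concatenated in order: term 3 = ee·k = eek.
So term 8 is keekeekkeek·eekkeekkeekeekkeek.

keekeekkeekeekkeekkeekeekkeek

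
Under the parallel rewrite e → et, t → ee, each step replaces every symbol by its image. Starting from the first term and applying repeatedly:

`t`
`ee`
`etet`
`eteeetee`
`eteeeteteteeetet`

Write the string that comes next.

Rewriting the 16 symbols of eteeeteteteeetet one by one yields et ee et et et ee et ee et ee et et et ee et ee; concatenated:

eteeeteteteeeteeeteeeteteteeetee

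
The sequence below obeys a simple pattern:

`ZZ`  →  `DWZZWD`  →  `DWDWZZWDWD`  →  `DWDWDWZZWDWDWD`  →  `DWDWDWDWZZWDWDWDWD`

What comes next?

Each term wraps the previous one in DW on the left and WD on the right.
One more step from DWDWDWDWZZWDWDWDWD gives the answer.

DWDWDWDWDWZZWDWDWDWDWD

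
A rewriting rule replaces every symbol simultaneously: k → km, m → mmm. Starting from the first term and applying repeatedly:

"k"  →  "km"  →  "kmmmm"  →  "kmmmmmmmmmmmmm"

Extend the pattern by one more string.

Replace each of the 14 characters of kmmmmmmmmmmmmm in place — km mmm mmm mmm mmm mmm mmm mmm mmm mmm mmm mmm mmm mmm — and concatenate.

kmmmmmmmmmmmmmmmmmmmmmmmmmmmmmmmmmmmmmmmm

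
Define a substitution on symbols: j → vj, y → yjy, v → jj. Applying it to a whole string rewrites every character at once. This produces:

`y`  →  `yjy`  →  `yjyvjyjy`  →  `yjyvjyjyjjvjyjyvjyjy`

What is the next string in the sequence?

Rewriting the 20 symbols of yjyvjyjyjjvjyjyvjyjy one by one yields yjy vj yjy jj vj yjy vj yjy vj vj jj vj yjy vj yjy jj vj yjy vj yjy; concatenated:

yjyvjyjyjjvjyjyvjyjyvjvjjjvjyjyvjyjyjjvjyjyvjyjy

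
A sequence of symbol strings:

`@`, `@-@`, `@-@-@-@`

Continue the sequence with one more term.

s(k+1) = s(k)·-·s(k) — each term doubles the last with '-' between the halves.
Doubling @-@-@-@ with '-' between the halves:

@-@-@-@-@-@-@-@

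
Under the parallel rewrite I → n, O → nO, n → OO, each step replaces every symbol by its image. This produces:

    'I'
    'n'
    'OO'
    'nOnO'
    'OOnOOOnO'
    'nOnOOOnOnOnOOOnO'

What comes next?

Rewriting the 16 symbols of nOnOOOnOnOnOOOnO one by one yields OO nO OO nO nO nO OO nO OO nO OO nO nO nO OO nO; concatenated:

OOnOOOnOnOnOOOnOOOnOOOnOnOnOOOnO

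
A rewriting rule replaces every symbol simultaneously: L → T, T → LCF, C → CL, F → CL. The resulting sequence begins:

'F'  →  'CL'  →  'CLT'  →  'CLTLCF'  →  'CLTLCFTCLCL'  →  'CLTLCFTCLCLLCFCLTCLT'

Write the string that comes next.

Replace each of the 20 characters of CLTLCFTCLCLLCFCLTCLT in place — CL T LCF T CL CL LCF CL T CL T T CL CL CL T LCF CL T LCF — and concatenate.

CLTLCFTCLCLLCFCLTCLTTCLCLCLTLCFCLTLCF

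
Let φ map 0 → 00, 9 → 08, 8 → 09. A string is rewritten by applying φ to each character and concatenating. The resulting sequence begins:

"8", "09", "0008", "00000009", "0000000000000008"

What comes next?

Applying the rule to each of the 16 symbols of 0000000000000008 gives the pieces 00 00 00 00 00 00 00 00 00 00 00 00 00 00 00 09, which concatenate to the answer.

00000000000000000000000000000009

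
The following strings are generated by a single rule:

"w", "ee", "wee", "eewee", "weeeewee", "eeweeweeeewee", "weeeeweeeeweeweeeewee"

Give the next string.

eeweeweeeeweeweeeeweeeeweeweeeewee

From term 3 onward, concatenate the second-to-last term with the last: w·ee = wee, ee·wee = eewee, …
The next term joins eeweeweeeewee and weeeeweeeeweeweeeewee.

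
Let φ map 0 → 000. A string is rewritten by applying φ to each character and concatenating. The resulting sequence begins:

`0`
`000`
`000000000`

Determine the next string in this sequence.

Apply φ to 000000000 symbol by symbol: 0→000, 0→000, 0→000, 0→000, 0→000, 0→000, 0→000, 0→000, 0→000; joined: 000 000 000 000 000 000 000 000 000.

000000000000000000000000000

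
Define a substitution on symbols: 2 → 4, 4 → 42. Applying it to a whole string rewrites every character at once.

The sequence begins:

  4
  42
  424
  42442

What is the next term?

Expanding 42442: 4→42, 2→4, 4→42, 4→42, 2→4. Concatenated: 42 4 42 42 4.

42442424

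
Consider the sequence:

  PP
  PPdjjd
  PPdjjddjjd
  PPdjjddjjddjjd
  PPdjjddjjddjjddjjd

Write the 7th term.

The strings grow by a fixed suffix djjd each time.
From PPdjjddjjddjjddjjd, 2 further steps: PPdjjddjjddjjddjjd → PPdjjddjjddjjddjjddjjd → (answer).

PPdjjddjjddjjddjjddjjddjjd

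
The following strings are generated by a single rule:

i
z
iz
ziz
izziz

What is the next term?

From term 3 onward, concatenate the second-to-last term with the last: i·z = iz, z·iz = ziz, …
The next term joins ziz and izziz.

zizizziz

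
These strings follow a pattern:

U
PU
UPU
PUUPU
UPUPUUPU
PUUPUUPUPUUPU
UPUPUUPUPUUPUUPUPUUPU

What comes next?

PUUPUUPUPUUPUUPUPUUPUPUUPUUPUPUUPU

From term 3 onward, concatenate the second-to-last term with the last: U·PU = UPU, PU·UPU = PUUPU, …
Continuing: PUUPUUPUPUUPU · UPUPUUPUPUUPUUPUPUUPU gives term 8.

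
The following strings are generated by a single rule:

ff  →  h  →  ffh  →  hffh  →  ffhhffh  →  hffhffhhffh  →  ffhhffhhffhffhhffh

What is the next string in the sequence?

hffhffhhffhffhhffhhffhffhhffh

From term 3 onward, concatenate the second-to-last term with the last: ff·h = ffh, h·ffh = hffh, …
The next term joins hffhffhhffh and ffhhffhhffhffhhffh.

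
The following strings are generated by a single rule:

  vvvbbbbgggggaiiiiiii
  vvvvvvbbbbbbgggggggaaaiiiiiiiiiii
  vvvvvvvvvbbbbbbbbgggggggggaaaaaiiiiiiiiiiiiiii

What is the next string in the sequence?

vvvvvvvvvvvvbbbbbbbbbbgggggggggggaaaaaaaiiiiiiiiiiiiiiiiiii

Each string has the form v^{3n} b^{2n+2} g^{2n+3} a^{2n-1} i^{4n+3} (n = 1, 2, …).
For the next term, n = 4, so the run lengths are 12, 10, 11, 7, 19.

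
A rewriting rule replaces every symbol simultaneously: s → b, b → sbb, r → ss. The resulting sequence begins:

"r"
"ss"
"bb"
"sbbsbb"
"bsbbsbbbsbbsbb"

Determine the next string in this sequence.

sbbbsbbsbbbsbbsbbsbbbsbbsbbbsbbsbb

Applying the rule to each of the 14 symbols of bsbbsbbbsbbsbb gives the pieces sbb b sbb sbb b sbb sbb sbb b sbb sbb b sbb sbb, which concatenate to the answer.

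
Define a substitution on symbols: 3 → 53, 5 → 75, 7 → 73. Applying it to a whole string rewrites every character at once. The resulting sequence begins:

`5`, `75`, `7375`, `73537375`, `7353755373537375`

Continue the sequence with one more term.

φ(7353755373537375) expands symbol-by-symbol to 73 53 75 53 73 75 75 53 73 53 75 53 73 53 73 75; joining the 16 pieces gives the next term.

73537553737575537353755373537375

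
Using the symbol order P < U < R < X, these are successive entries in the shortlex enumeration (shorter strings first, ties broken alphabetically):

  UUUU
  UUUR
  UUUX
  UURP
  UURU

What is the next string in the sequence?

Find the rightmost character of UURU below X, bump it to the next letter, and reset everything to its right to P.

UURR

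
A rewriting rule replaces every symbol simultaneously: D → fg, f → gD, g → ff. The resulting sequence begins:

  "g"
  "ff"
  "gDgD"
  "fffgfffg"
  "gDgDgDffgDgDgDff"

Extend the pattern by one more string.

φ(gDgDgDffgDgDgDff) expands symbol-by-symbol to ff fg ff fg ff fg gD gD ff fg ff fg ff fg gD gD; joining the 16 pieces gives the next term.

fffgfffgfffggDgDfffgfffgfffggDgD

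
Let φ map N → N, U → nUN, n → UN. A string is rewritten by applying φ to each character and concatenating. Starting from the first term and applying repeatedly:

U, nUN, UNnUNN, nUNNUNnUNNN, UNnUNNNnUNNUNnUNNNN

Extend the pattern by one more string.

nUNNUNnUNNNNUNnUNNNnUNNUNnUNNNNN

Applying the rule to each of the 19 symbols of UNnUNNNnUNNUNnUNNNN gives the pieces nUN N UN nUN N N N UN nUN N N nUN N UN nUN N N N N, which concatenate to the answer.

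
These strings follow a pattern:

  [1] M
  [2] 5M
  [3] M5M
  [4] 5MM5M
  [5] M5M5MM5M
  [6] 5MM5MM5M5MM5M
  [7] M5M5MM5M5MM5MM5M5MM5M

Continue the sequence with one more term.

5MM5MM5M5MM5MM5M5MM5M5MM5MM5M5MM5M

Each term (from the third on) is the two preceding terms concatenated in order: term 3 = M·5M = M5M.
So term 8 is 5MM5MM5M5MM5M·M5M5MM5M5MM5MM5M5MM5M.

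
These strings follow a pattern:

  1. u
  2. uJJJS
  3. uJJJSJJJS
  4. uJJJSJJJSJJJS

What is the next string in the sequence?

uJJJSJJJSJJJSJJJS

Each term is the previous one with JJJS appended.
One more step from uJJJSJJJSJJJS gives the answer.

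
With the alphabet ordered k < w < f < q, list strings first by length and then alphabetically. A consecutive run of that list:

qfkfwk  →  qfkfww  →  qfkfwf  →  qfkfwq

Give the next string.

qfkffk

Treat qfkfwq as a base-4 numeral over the given alphabet and add one, carrying through any trailing q's.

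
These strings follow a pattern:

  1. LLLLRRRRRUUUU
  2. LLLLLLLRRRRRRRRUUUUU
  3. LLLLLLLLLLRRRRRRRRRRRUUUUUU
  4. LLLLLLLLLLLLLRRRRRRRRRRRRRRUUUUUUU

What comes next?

LLLLLLLLLLLLLLLLRRRRRRRRRRRRRRRRRUUUUUUUU

The n-th term is 3n-2 L's then 3n-1 R's then n+2 U's, where the shown terms are n = 2, 3, 4, 5.
At n = 6 the blocks have lengths 16, 17, 8.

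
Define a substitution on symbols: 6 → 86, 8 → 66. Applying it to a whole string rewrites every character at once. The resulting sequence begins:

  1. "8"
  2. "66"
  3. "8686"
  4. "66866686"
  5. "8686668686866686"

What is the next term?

66866686868666866686668686866686

φ(8686668686866686) expands symbol-by-symbol to 66 86 66 86 86 86 66 86 66 86 66 86 86 86 66 86; joining the 16 pieces gives the next term.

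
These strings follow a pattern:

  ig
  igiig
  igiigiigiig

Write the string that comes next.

Each string is two copies of the previous one joined by 'i'.
One more doubling of igiigiigiig gives the answer.

igiigiigiigiigiigiigiig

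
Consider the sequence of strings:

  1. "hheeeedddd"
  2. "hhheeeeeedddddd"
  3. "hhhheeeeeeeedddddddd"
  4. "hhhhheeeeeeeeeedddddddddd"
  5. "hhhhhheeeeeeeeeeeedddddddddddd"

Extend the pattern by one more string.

The n-th term is n h's then 2n e's then 2n d's, where the shown terms are n = 2, 3, 4, 5, 6.
Setting n = 7 gives 7, 14, 14 characters in each block.

hhhhhhheeeeeeeeeeeeeedddddddddddddd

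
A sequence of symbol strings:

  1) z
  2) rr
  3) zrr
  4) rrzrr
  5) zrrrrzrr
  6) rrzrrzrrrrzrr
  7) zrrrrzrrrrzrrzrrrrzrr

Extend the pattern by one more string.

rrzrrzrrrrzrrzrrrrzrrrrzrrzrrrrzrr

Each term (from the third on) is the two preceding terms concatenated in order: term 3 = z·rr = zrr.
Continuing: rrzrrzrrrrzrr · zrrrrzrrrrzrrzrrrrzrr gives term 8.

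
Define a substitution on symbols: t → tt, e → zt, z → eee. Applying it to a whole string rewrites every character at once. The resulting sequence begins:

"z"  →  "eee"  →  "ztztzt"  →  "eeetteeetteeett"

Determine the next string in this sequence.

φ(eeetteeetteeett) expands symbol-by-symbol to zt zt zt tt tt zt zt zt tt tt zt zt zt tt tt; joining the 15 pieces gives the next term.

ztztztttttztztztttttztztzttttt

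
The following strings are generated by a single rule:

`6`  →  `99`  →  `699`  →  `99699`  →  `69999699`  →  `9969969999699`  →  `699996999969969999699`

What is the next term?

From term 3 onward, concatenate the second-to-last term with the last: 6·99 = 699, 99·699 = 99699, …
So term 8 is 9969969999699·699996999969969999699.

9969969999699699996999969969999699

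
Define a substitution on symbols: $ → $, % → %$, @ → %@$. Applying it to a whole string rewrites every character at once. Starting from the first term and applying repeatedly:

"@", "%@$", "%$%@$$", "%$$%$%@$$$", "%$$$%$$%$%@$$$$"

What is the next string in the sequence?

Applying the rule to each of the 15 symbols of %$$$%$$%$%@$$$$ gives the pieces %$ $ $ $ %$ $ $ %$ $ %$ %@$ $ $ $ $, which concatenate to the answer.

%$$$$%$$$%$$%$%@$$$$$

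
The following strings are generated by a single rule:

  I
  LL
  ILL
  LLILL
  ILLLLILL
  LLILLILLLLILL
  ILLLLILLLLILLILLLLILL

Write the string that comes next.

From term 3 onward, concatenate the second-to-last term with the last: I·LL = ILL, LL·ILL = LLILL, …
Continuing: LLILLILLLLILL · ILLLLILLLLILLILLLLILL gives term 8.

LLILLILLLLILLILLLLILLLLILLILLLLILL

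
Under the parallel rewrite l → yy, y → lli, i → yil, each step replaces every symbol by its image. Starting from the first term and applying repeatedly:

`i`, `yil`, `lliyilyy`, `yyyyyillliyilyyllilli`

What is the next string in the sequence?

Replace each of the 21 characters of yyyyyillliyilyyllilli in place — lli lli lli lli lli yil yy yy yy yil lli yil yy lli lli yy yy yil yy yy yil — and concatenate.

llillillillilliyilyyyyyyyillliyilyyllilliyyyyyilyyyyyil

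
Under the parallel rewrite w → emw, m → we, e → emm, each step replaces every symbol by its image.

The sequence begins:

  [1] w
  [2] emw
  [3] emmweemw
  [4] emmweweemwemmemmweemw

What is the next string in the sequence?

φ(emmweweemwemmemmweemw) expands symbol-by-symbol to emm we we emw emm emw emm emm we emw emm we we emm we we emw emm emm we emw; joining the 21 pieces gives the next term.

emmweweemwemmemwemmemmweemwemmweweemmweweemwemmemmweemw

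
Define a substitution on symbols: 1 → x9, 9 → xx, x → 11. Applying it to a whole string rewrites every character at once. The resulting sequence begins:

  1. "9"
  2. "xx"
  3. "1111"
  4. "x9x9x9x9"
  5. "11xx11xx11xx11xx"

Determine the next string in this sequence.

Rewriting the 16 symbols of 11xx11xx11xx11xx one by one yields x9 x9 11 11 x9 x9 11 11 x9 x9 11 11 x9 x9 11 11; concatenated:

x9x91111x9x91111x9x91111x9x91111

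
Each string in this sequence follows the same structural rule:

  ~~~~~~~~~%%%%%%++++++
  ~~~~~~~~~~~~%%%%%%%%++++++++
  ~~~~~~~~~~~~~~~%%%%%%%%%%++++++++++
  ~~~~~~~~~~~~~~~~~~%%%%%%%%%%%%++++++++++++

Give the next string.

Each string has the form ~^{3n} %^{2n} +^{2n}, where the shown terms are n = 3, 4, 5, 6.
Setting n = 7 gives 21, 14, 14 characters in each block.

~~~~~~~~~~~~~~~~~~~~~%%%%%%%%%%%%%%++++++++++++++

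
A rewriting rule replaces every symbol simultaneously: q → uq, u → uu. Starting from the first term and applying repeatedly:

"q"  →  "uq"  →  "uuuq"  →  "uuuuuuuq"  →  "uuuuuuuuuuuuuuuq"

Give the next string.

uuuuuuuuuuuuuuuuuuuuuuuuuuuuuuuq

φ(uuuuuuuuuuuuuuuq) expands symbol-by-symbol to uu uu uu uu uu uu uu uu uu uu uu uu uu uu uu uq; joining the 16 pieces gives the next term.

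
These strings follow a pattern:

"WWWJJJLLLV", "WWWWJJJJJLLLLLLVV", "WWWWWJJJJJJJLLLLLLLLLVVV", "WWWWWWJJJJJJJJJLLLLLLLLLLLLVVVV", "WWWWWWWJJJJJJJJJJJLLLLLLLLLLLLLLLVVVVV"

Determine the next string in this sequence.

The n-th term is n+2 W's then 2n+1 J's then 3n L's then n V's (n = 1, 2, …).
At n = 6 the blocks have lengths 8, 13, 18, 6.

WWWWWWWWJJJJJJJJJJJJJLLLLLLLLLLLLLLLLLLVVVVVV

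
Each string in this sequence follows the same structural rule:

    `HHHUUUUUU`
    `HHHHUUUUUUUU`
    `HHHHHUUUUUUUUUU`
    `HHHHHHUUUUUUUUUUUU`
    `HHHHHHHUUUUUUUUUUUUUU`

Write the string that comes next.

HHHHHHHHUUUUUUUUUUUUUUUU

Term n consists of n H's, followed by 2n U's, where the shown terms are n = 3, 4, 5, 6, 7.
Setting n = 8 gives 8, 16 characters in each block.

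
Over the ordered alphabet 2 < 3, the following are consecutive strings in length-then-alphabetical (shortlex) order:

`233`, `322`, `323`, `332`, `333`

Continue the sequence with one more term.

333 is the last string of length 3, so the next is the first of length 4: 2 repeated 4 times.

2222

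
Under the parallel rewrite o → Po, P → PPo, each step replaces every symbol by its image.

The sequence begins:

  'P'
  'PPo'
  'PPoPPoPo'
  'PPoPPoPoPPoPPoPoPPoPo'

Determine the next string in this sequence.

Replace each of the 21 characters of PPoPPoPoPPoPPoPoPPoPo in place — PPo PPo Po PPo PPo Po PPo Po PPo PPo Po PPo PPo Po PPo Po PPo PPo Po PPo Po — and concatenate.

PPoPPoPoPPoPPoPoPPoPoPPoPPoPoPPoPPoPoPPoPoPPoPPoPoPPoPo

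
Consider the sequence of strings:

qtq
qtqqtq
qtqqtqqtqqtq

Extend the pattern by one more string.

s(k+1) = s(k)·s(k) — each term doubles the last.
So the next term is two copies of qtqqtqqtqqtq.

qtqqtqqtqqtqqtqqtqqtqqtq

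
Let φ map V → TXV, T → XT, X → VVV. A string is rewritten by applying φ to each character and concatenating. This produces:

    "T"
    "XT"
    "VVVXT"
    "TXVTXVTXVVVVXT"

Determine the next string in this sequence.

Rewriting the 14 symbols of TXVTXVTXVVVVXT one by one yields XT VVV TXV XT VVV TXV XT VVV TXV TXV TXV TXV VVV XT; concatenated:

XTVVVTXVXTVVVTXVXTVVVTXVTXVTXVTXVVVVXT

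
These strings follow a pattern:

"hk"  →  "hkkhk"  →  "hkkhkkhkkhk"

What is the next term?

Each string is two copies of the previous one joined by 'k'.
One more doubling of hkkhkkhkkhk gives the answer.

hkkhkkhkkhkkhkkhkkhkkhk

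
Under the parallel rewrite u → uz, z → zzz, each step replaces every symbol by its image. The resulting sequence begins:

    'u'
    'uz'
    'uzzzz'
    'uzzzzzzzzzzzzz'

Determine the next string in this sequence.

Rewriting the 14 symbols of uzzzzzzzzzzzzz one by one yields uz zzz zzz zzz zzz zzz zzz zzz zzz zzz zzz zzz zzz zzz; concatenated:

uzzzzzzzzzzzzzzzzzzzzzzzzzzzzzzzzzzzzzzzz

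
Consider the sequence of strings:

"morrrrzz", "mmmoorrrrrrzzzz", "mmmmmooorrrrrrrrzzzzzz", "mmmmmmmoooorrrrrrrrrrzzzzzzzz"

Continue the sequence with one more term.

mmmmmmmmmooooorrrrrrrrrrrrzzzzzzzzzz

Each string has the form m^{2n-1} o^{n} r^{2n+2} z^{2n} (n = 1, 2, …).
At n = 5 the blocks have lengths 9, 5, 12, 10.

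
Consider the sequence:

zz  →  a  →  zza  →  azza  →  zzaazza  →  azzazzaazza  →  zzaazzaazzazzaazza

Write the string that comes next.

azzazzaazzazzaazzaazzazzaazza

This is a Fibonacci-style word recurrence s(k) = s(k−2)·s(k−1): e.g. zz·a = zza.
So term 8 is azzazzaazza·zzaazzaazzazzaazza.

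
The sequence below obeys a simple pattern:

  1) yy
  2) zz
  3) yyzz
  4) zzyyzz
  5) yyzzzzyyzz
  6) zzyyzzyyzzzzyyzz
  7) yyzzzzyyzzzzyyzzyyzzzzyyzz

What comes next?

This is a Fibonacci-style word recurrence s(k) = s(k−2)·s(k−1): e.g. yy·zz = yyzz.
Continuing: zzyyzzyyzzzzyyzz · yyzzzzyyzzzzyyzzyyzzzzyyzz gives term 8.

zzyyzzyyzzzzyyzzyyzzzzyyzzzzyyzzyyzzzzyyzz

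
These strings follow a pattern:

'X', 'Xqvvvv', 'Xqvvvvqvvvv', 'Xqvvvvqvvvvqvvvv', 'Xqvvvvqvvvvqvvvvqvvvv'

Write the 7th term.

Every step adds qvvvv to the end: s(k+1) = s(k)·qvvvv.
From Xqvvvvqvvvvqvvvvqvvvv, 2 further steps: Xqvvvvqvvvvqvvvvqvvvv → Xqvvvvqvvvvqvvvvqvvvvqvvvv → (answer).

Xqvvvvqvvvvqvvvvqvvvvqvvvvqvvvv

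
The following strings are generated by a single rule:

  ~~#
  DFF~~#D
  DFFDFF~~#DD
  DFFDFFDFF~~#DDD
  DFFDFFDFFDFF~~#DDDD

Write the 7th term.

DFFDFFDFFDFFDFFDFF~~#DDDDDD

Each term wraps the previous one in DFF on the left and D on the right.
From DFFDFFDFFDFF~~#DDDD, 2 further steps: DFFDFFDFFDFF~~#DDDD → DFFDFFDFFDFFDFF~~#DDDDD → (answer).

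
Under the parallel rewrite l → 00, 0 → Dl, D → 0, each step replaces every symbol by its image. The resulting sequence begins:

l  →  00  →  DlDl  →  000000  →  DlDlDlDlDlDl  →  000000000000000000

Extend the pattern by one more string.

DlDlDlDlDlDlDlDlDlDlDlDlDlDlDlDlDlDl

Applying the rule to each of the 18 symbols of 000000000000000000 gives the pieces Dl Dl Dl Dl Dl Dl Dl Dl Dl Dl Dl Dl Dl Dl Dl Dl Dl Dl, which concatenate to the answer.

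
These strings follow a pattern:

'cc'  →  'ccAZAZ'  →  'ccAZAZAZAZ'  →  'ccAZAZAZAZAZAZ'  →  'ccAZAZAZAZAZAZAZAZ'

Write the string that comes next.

ccAZAZAZAZAZAZAZAZAZAZ

Every step adds AZAZ to the end: s(k+1) = s(k)·AZAZ.
So the next term is ccAZAZAZAZAZAZAZAZ·AZAZ.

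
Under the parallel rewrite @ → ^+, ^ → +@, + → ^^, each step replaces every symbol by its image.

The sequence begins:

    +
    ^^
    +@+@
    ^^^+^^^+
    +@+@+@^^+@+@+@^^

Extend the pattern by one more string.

Replace each of the 16 characters of +@+@+@^^+@+@+@^^ in place — ^^ ^+ ^^ ^+ ^^ ^+ +@ +@ ^^ ^+ ^^ ^+ ^^ ^+ +@ +@ — and concatenate.

^^^+^^^+^^^++@+@^^^+^^^+^^^++@+@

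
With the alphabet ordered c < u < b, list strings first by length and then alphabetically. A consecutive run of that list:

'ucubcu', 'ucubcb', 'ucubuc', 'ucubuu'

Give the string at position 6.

ucubbc

Advancing 2 positions from ucubuu through ucubuu → ucubub reaches term 6.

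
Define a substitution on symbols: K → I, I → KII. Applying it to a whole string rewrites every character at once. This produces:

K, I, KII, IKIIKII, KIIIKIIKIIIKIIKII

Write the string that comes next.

IKIIKIIKIIIKIIKIIIKIIKIIKIIIKIIKIIIKIIKII

φ(KIIIKIIKIIIKIIKII) expands symbol-by-symbol to I KII KII KII I KII KII I KII KII KII I KII KII I KII KII; joining the 17 pieces gives the next term.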